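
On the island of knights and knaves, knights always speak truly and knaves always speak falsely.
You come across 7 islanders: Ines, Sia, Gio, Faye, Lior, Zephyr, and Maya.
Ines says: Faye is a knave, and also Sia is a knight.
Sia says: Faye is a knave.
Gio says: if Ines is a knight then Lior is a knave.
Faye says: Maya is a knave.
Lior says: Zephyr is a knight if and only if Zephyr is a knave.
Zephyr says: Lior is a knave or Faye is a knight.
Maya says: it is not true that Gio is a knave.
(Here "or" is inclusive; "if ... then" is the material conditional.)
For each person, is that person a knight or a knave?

Since Ines is a knight, "Faye is a knave, and also Sia is a knight" needs to be True, which holds.
Sia is a knight; "Faye is a knave" is True, as required.
Since Gio is a knight, "if Ines is a knight then Lior is a knave" needs to be True, which holds.
As a knave, Faye's statement "Maya is a knave" should be False; it is.
Lior is a knave; "Zephyr is a knight if and only if Zephyr is a knave" is False, as required.
Zephyr is a knight, and the claim "Lior is a knave or Faye is a knight" is indeed True.
Maya (knight): "it is not true that Gio is a knave" — True. ✓

Ines is a knight, Sia is a knight, Gio is a knight, Faye is a knave, Lior is a knave, Zephyr is a knight, and Maya is a knight.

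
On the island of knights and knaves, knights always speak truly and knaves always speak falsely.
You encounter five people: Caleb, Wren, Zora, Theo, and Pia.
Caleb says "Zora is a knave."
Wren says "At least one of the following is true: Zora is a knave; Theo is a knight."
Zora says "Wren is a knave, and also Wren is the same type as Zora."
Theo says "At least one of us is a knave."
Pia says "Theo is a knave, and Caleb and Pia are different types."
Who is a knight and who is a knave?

Suppose Caleb is a knave. Then Caleb's statement "Zora is a knave" would have to be false. Checking the 16 ways to assign the others, none is consistent with every speaker.
(For instance, with Wren=knight, Zora=knave, Theo=knight, Pia=knave, Caleb's claim "Zora is a knave" comes out true where it would need to be false.)
So Caleb must be a knight, making "Zora is a knave" true. Taking Caleb=knight, Wren=knight, Zora=knave, Theo=knight, Pia=knave, each remaining statement checks out:
  Wren (knight): "at least one of the following is true: Zora is a knave; Theo is a knight" — true. ✓
  Zora (knave): "Wren is a knave, and also Wren is the same type as Zora" — false. ✓
  Theo (knight): "at least one of us is a knave" — true. ✓
  Pia (knave): "Theo is a knave, and Caleb and Pia are different types" — false. ✓
This is the unique consistent assignment.

Knights: Caleb, Wren, and Theo. Knaves: Zora and Pia.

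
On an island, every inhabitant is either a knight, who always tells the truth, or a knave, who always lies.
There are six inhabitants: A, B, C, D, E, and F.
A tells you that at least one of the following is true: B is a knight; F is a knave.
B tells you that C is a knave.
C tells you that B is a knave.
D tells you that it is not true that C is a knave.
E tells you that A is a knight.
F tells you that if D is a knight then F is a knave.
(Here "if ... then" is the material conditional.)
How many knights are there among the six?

4

The unique consistent assignment is A=knight, B=knight, C=knave, D=knave, E=knight, F=knight.
That has 4 knights.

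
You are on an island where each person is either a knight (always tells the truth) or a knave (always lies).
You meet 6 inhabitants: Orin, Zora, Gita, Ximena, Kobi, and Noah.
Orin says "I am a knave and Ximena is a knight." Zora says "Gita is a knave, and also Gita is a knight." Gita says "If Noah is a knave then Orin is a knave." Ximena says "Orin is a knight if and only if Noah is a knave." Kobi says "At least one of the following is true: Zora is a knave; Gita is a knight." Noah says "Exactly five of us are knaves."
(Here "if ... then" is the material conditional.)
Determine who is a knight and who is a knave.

Since Orin is a knave, "I am a knave and Ximena is a knight" needs to be false, which holds.
Zora is a knave; "Gita is a knave, and also Gita is a knight" is false, as required.
Gita (knight): "if Noah is a knave then Orin is a knave" — True. ✓
Since Ximena is a knave, "Orin is a knight if and only if Noah is a knave" needs to be false, which holds.
As a knight, Kobi's statement "at least one of the following is true: Zora is a knave; Gita is a knight" should be True; it is.
Since Noah is a knave, "exactly five of us are knaves" needs to be false, which holds.

Orin is a knave, Zora is a knave, Gita is a knight, Ximena is a knave, Kobi is a knight, and Noah is a knave.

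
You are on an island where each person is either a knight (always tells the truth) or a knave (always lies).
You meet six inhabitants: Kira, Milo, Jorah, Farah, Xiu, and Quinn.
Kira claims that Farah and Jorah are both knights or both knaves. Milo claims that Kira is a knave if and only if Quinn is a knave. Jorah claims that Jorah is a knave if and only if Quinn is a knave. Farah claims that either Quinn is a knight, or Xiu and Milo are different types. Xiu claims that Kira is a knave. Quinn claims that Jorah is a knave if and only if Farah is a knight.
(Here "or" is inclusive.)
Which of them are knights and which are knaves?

Kira is a knave, Milo is a knave, Jorah is a knave, Farah is a knight, Xiu is a knight, and Quinn is a knight.

Since Kira is a knave, "Farah and Jorah are both knights or both knaves" needs to be False, which holds.
Milo is a knave; "Kira is a knave if and only if Quinn is a knave" is False, as required.
Since Jorah is a knave, "Jorah is a knave if and only if Quinn is a knave" needs to be False, which holds.
As a knight, Farah's statement "either Quinn is a knight, or Xiu and Milo are different types" should be true; it is.
Xiu is a knight; "Kira is a knave" is true, as required.
Quinn is a knight, and the claim "Jorah is a knave if and only if Farah is a knight" is indeed true.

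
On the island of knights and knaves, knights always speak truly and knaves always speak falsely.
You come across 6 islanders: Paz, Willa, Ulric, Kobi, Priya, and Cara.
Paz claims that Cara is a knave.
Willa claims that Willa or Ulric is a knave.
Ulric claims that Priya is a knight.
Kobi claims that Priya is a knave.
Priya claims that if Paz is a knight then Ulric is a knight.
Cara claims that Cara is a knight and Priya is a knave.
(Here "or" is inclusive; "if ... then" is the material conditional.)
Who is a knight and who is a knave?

Paz (knight): "Cara is a knave" — true. ✓
Willa (knight): "Willa or Ulric is a knave" — true. ✓
Ulric is a knave, so "Priya is a knight" must be false — and it is.
Kobi (knight): "Priya is a knave" — true. ✓
Priya is a knave, so "if Paz is a knight then Ulric is a knight" must be false — and it is.
Cara (knave): "Cara is a knight and Priya is a knave" — false. ✓

Paz is a knight, Willa is a knight, Ulric is a knave, Kobi is a knight, Priya is a knave, and Cara is a knave.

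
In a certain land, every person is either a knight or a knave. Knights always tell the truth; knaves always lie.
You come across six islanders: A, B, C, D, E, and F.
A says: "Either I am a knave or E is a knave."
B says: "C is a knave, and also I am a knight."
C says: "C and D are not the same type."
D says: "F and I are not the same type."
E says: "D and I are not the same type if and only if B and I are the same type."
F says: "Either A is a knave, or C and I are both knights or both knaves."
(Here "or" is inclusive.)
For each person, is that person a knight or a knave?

A is a knight, and the claim "either I am a knave or E is a knave" is indeed true.
B (knave): "C is a knave, and also I am a knight" — false. ✓
C is a knight, and the claim "C and D are not the same type" is indeed true.
Since D is a knave, "F and I are not the same type" needs to be false, which holds.
E is a knave, so "D and I are not the same type if and only if B and I are the same type" must be false — and it is.
F is a knave, and the claim "either A is a knave, or C and I are both knights or both knaves" is indeed false.

Knights: A and C. Knaves: B, D, E, and F.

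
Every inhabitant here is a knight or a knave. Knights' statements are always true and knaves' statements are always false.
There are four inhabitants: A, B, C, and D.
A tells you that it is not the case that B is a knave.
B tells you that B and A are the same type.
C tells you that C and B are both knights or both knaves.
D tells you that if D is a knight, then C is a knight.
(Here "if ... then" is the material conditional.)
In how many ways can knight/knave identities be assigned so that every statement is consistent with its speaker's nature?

1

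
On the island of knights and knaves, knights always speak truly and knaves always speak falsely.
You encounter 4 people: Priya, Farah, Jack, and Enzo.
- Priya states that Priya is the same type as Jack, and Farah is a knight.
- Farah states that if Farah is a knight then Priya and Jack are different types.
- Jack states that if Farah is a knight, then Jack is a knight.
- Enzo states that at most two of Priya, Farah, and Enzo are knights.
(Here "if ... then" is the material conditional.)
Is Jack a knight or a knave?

Jack is a knight.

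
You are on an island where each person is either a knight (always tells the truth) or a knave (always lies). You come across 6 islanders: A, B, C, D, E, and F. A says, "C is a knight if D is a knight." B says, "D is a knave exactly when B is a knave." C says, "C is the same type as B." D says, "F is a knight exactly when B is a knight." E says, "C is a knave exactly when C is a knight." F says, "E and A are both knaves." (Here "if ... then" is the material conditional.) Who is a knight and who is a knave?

Knights: B, D, and F. Knaves: A, C, and E.

Since A is a knave, "C is a knight if D is a knight" needs to be false, which holds.
B is a knight; "D is a knave exactly when B is a knave" is True, as required.
C (knave): "C is the same type as B" — false. ✓
D is a knight; "F is a knight exactly when B is a knight" is True, as required.
Since E is a knave, "C is a knave exactly when C is a knight" needs to be false, which holds.
F is a knight; "E and A are both knaves" is True, as required.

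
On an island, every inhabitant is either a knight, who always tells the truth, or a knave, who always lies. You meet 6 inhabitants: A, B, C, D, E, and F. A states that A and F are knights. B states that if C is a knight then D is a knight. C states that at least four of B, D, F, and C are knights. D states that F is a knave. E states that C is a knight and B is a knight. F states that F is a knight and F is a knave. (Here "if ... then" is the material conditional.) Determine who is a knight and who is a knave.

Knights: B and D. Knaves: A, C, E, and F.

Since A is a knave, "A and F are knights" needs to be False, which holds.
Since B is a knight, "if C is a knight then D is a knight" needs to be true, which holds.
C is a knave, so "at least four of B, D, F, and C are knights" must be False — and it is.
Since D is a knight, "F is a knave" needs to be true, which holds.
E is a knave, so "C is a knight and B is a knight" must be False — and it is.
As a knave, F's statement "F is a knight and F is a knave" should be False; it is.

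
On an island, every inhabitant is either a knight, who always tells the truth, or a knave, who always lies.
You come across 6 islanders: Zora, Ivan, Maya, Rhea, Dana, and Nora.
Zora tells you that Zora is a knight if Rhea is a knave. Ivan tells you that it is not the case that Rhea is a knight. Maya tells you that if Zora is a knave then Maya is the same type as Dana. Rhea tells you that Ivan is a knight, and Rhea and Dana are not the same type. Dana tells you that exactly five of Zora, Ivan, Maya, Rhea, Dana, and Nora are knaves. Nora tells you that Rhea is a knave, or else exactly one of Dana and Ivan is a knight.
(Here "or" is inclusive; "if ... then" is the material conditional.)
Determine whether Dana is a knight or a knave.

Dana is a knave.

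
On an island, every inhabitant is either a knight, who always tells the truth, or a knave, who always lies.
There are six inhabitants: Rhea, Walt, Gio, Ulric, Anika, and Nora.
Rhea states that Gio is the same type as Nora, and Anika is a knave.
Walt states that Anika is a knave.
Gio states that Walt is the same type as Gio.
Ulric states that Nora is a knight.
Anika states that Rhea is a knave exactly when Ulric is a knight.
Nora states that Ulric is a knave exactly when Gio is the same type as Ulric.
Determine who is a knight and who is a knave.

As a knave, Rhea's statement "Gio is the same type as Nora, and Anika is a knave" should be False; it is.
Walt is a knight; "Anika is a knave" is true, as required.
Gio (knight): "Walt is the same type as Gio" — true. ✓
As a knave, Ulric's statement "Nora is a knight" should be False; it is.
As a knave, Anika's statement "Rhea is a knave exactly when Ulric is a knight" should be False; it is.
Nora is a knave, so "Ulric is a knave exactly when Gio is the same type as Ulric" must be False — and it is.

Rhea is a knave, Walt is a knight, Gio is a knight, Ulric is a knave, Anika is a knave, and Nora is a knave.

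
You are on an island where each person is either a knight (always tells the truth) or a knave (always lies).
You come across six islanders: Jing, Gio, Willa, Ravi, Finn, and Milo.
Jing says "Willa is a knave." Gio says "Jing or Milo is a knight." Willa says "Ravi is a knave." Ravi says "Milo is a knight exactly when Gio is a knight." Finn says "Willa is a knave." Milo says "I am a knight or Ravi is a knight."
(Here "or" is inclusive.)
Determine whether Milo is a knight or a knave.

Consistent assignments: {Jing=knight, Gio=knight, Willa=knave, Ravi=knight, Finn=knight, Milo=knight}
In every consistent assignment, Milo is a knight.

Milo is a knight.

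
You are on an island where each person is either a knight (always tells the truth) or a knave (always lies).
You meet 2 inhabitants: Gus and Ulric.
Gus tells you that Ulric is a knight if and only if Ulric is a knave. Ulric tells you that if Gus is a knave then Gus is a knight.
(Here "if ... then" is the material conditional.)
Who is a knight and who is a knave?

Suppose Gus is a knight. Then Gus's statement "Ulric is a knight if and only if Ulric is a knave" would have to be true. Checking the 2 ways to assign the others, none is consistent with every speaker.
(For instance, with Ulric=knave, Gus's claim "Ulric is a knight if and only if Ulric is a knave" comes out false where it would need to be true.)
So Gus must be a knave, making "Ulric is a knight if and only if Ulric is a knave" false. Taking Gus=knave, Ulric=knave, each remaining statement checks out:
  Ulric (knave): "if Gus is a knave then Gus is a knight" — false. ✓
This is the unique consistent assignment.

Gus is a knave and Ulric is a knave.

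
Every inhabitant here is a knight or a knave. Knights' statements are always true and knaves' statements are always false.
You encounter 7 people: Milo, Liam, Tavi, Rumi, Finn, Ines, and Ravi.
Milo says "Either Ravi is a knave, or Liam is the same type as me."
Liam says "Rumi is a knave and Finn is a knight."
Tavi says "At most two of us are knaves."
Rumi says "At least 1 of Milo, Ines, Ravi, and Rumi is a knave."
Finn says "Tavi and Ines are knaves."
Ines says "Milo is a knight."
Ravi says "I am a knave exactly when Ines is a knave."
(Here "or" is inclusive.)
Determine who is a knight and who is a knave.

Milo (knight): "either Ravi is a knave, or Liam is the same type as me" — True. ✓
Since Liam is a knave, "Rumi is a knave and Finn is a knight" needs to be false, which holds.
Tavi is a knave, so "at most two of us are knaves" must be false — and it is.
Rumi is a knight; "at least 1 of Milo, Ines, Ravi, and Rumi is a knave" is True, as required.
Finn (knave): "Tavi and Ines are knaves" — false. ✓
As a knight, Ines's statement "Milo is a knight" should be True; it is.
Ravi (knave): "I am a knave exactly when Ines is a knave" — false. ✓

Milo is a knight, Liam is a knave, Tavi is a knave, Rumi is a knight, Finn is a knave, Ines is a knight, and Ravi is a knave.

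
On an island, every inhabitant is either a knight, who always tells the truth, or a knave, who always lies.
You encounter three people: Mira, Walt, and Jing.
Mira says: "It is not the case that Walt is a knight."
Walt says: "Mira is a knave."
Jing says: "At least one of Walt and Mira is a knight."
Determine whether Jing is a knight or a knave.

Jing is a knight.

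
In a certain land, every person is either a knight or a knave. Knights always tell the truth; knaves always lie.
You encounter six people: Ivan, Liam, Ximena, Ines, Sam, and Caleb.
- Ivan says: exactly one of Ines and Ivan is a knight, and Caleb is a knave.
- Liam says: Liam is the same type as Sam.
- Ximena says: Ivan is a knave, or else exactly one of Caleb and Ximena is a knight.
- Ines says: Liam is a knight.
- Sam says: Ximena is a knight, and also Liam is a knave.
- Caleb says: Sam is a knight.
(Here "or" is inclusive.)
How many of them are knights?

The unique consistent assignment is Ivan=knave, Liam=knave, Ximena=knight, Ines=knave, Sam=knight, Caleb=knight.
That has 3 knights.

3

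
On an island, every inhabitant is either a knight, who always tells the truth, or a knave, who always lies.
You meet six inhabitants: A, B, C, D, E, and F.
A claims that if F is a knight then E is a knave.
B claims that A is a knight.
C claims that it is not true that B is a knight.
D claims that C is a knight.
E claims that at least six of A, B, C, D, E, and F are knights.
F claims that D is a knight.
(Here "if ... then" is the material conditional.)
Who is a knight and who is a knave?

A is a knight; "if F is a knight then E is a knave" is True, as required.
B is a knight; "A is a knight" is True, as required.
As a knave, C's statement "it is not true that B is a knight" should be False; it is.
D is a knave, and the claim "C is a knight" is indeed False.
E is a knave, so "at least six of A, B, C, D, E, and F are knights" must be False — and it is.
F is a knave, so "D is a knight" must be False — and it is.

Knights: A and B. Knaves: C, D, E, and F.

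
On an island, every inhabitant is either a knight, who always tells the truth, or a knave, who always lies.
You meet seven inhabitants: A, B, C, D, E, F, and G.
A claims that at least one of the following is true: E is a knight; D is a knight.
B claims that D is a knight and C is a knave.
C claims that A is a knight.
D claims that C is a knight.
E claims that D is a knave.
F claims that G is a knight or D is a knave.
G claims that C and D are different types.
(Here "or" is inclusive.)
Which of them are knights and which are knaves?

A is a knight, B is a knave, C is a knight, D is a knight, E is a knave, F is a knave, and G is a knave.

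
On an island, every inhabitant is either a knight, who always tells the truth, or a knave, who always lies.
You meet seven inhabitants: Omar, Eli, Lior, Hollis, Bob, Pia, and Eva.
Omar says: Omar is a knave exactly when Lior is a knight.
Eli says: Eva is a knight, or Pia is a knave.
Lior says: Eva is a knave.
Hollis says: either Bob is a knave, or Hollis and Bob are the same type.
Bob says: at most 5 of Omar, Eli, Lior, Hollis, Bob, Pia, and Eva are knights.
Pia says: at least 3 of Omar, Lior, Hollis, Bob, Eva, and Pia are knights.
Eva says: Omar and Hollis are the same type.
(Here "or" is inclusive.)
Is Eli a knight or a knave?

Eli is a knight.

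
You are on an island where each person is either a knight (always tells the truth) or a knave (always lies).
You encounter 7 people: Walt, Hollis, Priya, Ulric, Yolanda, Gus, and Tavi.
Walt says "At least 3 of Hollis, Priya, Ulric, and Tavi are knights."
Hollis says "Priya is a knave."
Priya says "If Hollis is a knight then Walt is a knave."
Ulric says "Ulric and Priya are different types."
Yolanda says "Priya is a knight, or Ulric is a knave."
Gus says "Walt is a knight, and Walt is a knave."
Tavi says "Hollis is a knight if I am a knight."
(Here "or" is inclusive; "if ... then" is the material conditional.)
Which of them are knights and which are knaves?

Walt (knight): "at least 3 of Hollis, Priya, Ulric, and Tavi are knights" — true. ✓
Hollis is a knight; "Priya is a knave" is true, as required.
Priya is a knave; "if Hollis is a knight then Walt is a knave" is False, as required.
As a knight, Ulric's statement "Ulric and Priya are different types" should be true; it is.
As a knave, Yolanda's statement "Priya is a knight, or Ulric is a knave" should be False; it is.
Since Gus is a knave, "Walt is a knight, and Walt is a knave" needs to be False, which holds.
Tavi is a knight; "Hollis is a knight if I am a knight" is true, as required.

Walt is a knight, Hollis is a knight, Priya is a knave, Ulric is a knight, Yolanda is a knave, Gus is a knave, and Tavi is a knight.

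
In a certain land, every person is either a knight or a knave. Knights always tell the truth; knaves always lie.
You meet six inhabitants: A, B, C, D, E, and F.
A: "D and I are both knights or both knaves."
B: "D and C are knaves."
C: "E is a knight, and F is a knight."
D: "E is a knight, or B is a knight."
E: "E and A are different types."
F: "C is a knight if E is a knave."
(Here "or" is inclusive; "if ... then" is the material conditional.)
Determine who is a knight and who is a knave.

A is a knave; "D and I are both knights or both knaves" is False, as required.
B (knave): "D and C are knaves" — False. ✓
C is a knight, so "E is a knight, and F is a knight" must be true — and it is.
D (knight): "E is a knight, or B is a knight" — true. ✓
Since E is a knight, "E and A are different types" needs to be true, which holds.
Since F is a knight, "C is a knight if E is a knave" needs to be true, which holds.

A is a knave, B is a knave, C is a knight, D is a knight, E is a knight, and F is a knight.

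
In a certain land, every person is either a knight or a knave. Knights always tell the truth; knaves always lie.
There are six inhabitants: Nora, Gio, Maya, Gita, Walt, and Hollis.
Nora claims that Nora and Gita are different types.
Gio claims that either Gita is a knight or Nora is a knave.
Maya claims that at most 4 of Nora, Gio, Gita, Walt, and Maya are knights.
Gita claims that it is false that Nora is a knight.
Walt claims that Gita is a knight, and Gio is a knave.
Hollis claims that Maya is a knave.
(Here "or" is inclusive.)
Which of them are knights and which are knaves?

Nora is a knight, Gio is a knave, Maya is a knight, Gita is a knave, Walt is a knave, and Hollis is a knave.

Nora is a knight, so "Nora and Gita are different types" must be True — and it is.
As a knave, Gio's statement "either Gita is a knight or Nora is a knave" should be False; it is.
Maya (knight): "at most 4 of Nora, Gio, Gita, Walt, and Maya are knights" — True. ✓
Gita is a knave; "it is false that Nora is a knight" is False, as required.
Walt is a knave, so "Gita is a knight, and Gio is a knave" must be False — and it is.
Since Hollis is a knave, "Maya is a knave" needs to be False, which holds.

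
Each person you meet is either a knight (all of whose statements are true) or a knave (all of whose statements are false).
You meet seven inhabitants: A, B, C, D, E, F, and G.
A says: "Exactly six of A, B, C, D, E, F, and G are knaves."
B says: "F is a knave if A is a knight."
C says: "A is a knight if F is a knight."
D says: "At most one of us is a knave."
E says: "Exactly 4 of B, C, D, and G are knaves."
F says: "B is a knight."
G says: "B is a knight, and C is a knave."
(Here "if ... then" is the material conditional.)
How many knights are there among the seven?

The unique consistent assignment is A=knave, B=knight, C=knave, D=knave, E=knave, F=knight, G=knight.
That has 3 knights.

3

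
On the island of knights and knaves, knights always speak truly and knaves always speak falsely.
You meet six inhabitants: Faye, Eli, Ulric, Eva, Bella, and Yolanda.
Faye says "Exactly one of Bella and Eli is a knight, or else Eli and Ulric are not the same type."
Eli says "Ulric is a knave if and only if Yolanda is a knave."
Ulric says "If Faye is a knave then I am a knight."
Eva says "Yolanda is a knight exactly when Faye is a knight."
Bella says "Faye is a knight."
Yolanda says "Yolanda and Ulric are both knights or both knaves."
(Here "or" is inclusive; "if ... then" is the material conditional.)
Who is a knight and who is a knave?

Knights: Faye, Ulric, and Bella. Knaves: Eli, Eva, and Yolanda.

As a knight, Faye's statement "exactly one of Bella and Eli is a knight, or else Eli and Ulric are not the same type" should be true; it is.
Since Eli is a knave, "Ulric is a knave if and only if Yolanda is a knave" needs to be False, which holds.
Ulric is a knight, and the claim "if Faye is a knave then I am a knight" is indeed true.
Since Eva is a knave, "Yolanda is a knight exactly when Faye is a knight" needs to be False, which holds.
Bella (knight): "Faye is a knight" — true. ✓
Yolanda is a knave; "Yolanda and Ulric are both knights or both knaves" is False, as required.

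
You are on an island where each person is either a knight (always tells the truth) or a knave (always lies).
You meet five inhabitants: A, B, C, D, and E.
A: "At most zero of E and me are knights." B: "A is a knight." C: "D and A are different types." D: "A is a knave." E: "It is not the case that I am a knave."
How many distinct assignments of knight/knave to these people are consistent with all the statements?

1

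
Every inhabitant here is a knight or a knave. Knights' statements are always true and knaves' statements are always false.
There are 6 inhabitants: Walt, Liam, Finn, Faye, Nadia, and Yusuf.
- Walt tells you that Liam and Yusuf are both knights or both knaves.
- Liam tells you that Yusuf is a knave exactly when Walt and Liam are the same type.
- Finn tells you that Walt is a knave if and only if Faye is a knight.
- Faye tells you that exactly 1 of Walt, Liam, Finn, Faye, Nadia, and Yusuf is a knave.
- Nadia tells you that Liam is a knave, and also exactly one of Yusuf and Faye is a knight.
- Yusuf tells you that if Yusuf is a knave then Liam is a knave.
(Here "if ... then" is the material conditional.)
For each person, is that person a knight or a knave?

Walt is a knave, Liam is a knave, Finn is a knave, Faye is a knave, Nadia is a knight, and Yusuf is a knight.

Walt (knave): "Liam and Yusuf are both knights or both knaves" — false. ✓
Liam is a knave, so "Yusuf is a knave exactly when Walt and Liam are the same type" must be false — and it is.
Finn is a knave, so "Walt is a knave if and only if Faye is a knight" must be false — and it is.
Faye is a knave, and the claim "exactly 1 of Walt, Liam, Finn, Faye, Nadia, and Yusuf is a knave" is indeed false.
Nadia (knight): "Liam is a knave, and also exactly one of Yusuf and Faye is a knight" — true. ✓
Yusuf is a knight, so "if Yusuf is a knave then Liam is a knave" must be true — and it is.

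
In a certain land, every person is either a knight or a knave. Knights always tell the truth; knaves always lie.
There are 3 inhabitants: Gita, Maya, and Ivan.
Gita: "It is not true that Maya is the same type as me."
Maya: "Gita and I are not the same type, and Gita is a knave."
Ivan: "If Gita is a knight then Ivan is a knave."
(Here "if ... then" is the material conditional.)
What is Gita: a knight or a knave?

Consistent assignments: {Gita=knave, Maya=knave, Ivan=knight}
In every consistent assignment, Gita is a knave.

Gita is a knave.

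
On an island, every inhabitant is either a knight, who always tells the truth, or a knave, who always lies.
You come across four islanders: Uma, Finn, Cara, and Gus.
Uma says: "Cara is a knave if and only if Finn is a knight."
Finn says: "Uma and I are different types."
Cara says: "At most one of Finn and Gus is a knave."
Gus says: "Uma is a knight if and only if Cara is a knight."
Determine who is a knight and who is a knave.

As a knave, Uma's statement "Cara is a knave if and only if Finn is a knight" should be false; it is.
Finn is a knight; "Uma and I are different types" is True, as required.
As a knight, Cara's statement "at most one of Finn and Gus is a knave" should be True; it is.
Gus is a knave, so "Uma is a knight if and only if Cara is a knight" must be false — and it is.

Uma is a knave, Finn is a knight, Cara is a knight, and Gus is a knave.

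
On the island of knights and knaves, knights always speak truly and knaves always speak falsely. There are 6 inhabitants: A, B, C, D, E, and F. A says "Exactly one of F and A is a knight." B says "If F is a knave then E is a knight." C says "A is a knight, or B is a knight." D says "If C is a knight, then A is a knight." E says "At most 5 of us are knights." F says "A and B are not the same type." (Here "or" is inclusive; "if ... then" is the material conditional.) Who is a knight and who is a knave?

A is a knight, B is a knight, C is a knight, D is a knight, E is a knight, and F is a knave.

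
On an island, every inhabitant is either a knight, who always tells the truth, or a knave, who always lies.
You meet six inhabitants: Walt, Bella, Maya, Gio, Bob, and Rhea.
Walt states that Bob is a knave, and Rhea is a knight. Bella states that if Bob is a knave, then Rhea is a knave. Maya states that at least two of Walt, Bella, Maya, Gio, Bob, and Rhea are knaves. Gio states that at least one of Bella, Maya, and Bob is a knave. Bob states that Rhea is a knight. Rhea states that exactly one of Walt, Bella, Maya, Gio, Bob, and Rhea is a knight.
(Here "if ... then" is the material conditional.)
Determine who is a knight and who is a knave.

Knights: Bella, Maya, and Gio. Knaves: Walt, Bob, and Rhea.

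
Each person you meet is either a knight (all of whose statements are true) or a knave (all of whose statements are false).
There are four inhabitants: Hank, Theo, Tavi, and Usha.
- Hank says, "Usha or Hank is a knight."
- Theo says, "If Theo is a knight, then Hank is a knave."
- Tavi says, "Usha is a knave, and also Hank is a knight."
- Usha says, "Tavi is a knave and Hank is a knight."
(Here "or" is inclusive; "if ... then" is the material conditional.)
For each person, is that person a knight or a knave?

Hank is a knave, Theo is a knight, Tavi is a knave, and Usha is a knave.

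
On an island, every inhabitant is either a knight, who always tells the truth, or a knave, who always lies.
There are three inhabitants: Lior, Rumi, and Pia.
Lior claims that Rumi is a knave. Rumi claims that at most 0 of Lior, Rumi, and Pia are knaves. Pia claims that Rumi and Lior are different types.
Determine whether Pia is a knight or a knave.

Consistent assignments: {Lior=knight, Rumi=knave, Pia=knight}
In every consistent assignment, Pia is a knight.

Pia is a knight.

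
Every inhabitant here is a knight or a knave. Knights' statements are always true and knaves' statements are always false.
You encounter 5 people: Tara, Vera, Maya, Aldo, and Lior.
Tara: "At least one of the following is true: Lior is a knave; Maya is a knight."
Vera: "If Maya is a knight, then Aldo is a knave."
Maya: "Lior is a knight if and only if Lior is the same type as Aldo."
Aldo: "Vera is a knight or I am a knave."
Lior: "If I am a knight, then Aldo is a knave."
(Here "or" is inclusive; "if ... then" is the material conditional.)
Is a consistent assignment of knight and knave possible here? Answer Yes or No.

No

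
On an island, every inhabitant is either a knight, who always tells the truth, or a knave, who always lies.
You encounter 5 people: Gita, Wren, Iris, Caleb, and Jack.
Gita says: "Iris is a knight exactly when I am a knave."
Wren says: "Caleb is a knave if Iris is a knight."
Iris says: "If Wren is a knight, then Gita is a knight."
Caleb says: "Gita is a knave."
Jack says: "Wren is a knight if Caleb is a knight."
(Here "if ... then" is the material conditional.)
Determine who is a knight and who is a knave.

Gita is a knave, Wren is a knight, Iris is a knave, Caleb is a knight, and Jack is a knight.

Suppose Gita is a knight. Then Gita's statement "Iris is a knight exactly when I am a knave" would have to be true. Checking the 16 ways to assign the others, none is consistent with every speaker.
(For instance, with Wren=knight, Iris=knave, Caleb=knight, Jack=knight, Iris's claim "if Wren is a knight, then Gita is a knight" comes out true where it would need to be false.)
So Gita must be a knave, making "Iris is a knight exactly when I am a knave" false. Taking Gita=knave, Wren=knight, Iris=knave, Caleb=knight, Jack=knight, each remaining statement checks out:
  Wren (knight): "Caleb is a knave if Iris is a knight" — true. ✓
  Iris (knave): "if Wren is a knight, then Gita is a knight" — false. ✓
  Caleb (knight): "Gita is a knave" — true. ✓
  Jack (knight): "Wren is a knight if Caleb is a knight" — true. ✓
This is the unique consistent assignment.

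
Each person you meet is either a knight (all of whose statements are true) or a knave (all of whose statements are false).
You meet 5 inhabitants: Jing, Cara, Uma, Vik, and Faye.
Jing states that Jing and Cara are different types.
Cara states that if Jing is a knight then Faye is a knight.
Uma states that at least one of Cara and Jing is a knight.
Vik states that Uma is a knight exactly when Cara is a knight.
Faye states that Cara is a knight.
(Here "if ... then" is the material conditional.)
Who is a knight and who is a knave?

As a knight, Jing's statement "Jing and Cara are different types" should be True; it is.
Cara is a knave, so "if Jing is a knight then Faye is a knight" must be False — and it is.
Since Uma is a knight, "at least one of Cara and Jing is a knight" needs to be True, which holds.
Vik is a knave, and the claim "Uma is a knight exactly when Cara is a knight" is indeed False.
Faye is a knave, so "Cara is a knight" must be False — and it is.

Knights: Jing and Uma. Knaves: Cara, Vik, and Faye.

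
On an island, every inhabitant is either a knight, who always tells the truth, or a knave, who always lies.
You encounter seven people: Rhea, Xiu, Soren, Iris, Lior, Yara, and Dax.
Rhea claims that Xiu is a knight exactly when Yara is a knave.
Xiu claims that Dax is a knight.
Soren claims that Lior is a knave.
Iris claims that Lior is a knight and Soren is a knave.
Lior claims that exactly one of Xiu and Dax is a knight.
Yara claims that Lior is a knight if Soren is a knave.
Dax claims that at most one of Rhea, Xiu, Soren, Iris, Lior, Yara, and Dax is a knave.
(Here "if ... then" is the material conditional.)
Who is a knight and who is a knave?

Rhea is a knight, Xiu is a knave, Soren is a knight, Iris is a knave, Lior is a knave, Yara is a knight, and Dax is a knave.

As a knight, Rhea's statement "Xiu is a knight exactly when Yara is a knave" should be True; it is.
Xiu is a knave, and the claim "Dax is a knight" is indeed false.
Soren (knight): "Lior is a knave" — True. ✓
Iris is a knave; "Lior is a knight and Soren is a knave" is false, as required.
Lior is a knave; "exactly one of Xiu and Dax is a knight" is false, as required.
Yara is a knight, so "Lior is a knight if Soren is a knave" must be True — and it is.
Dax is a knave, and the claim "at most one of Rhea, Xiu, Soren, Iris, Lior, Yara, and Dax is a knave" is indeed false.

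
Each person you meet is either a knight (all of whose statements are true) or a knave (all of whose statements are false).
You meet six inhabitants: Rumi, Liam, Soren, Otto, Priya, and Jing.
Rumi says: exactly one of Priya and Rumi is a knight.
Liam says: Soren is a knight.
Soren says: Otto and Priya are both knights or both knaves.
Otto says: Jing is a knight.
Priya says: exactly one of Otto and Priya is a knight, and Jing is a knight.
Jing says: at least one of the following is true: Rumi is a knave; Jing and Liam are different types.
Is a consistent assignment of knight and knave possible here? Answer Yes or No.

No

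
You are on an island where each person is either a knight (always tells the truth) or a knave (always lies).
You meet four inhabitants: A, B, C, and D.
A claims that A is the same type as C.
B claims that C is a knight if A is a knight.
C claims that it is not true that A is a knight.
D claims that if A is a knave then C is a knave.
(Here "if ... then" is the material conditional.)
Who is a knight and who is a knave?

Suppose A is a knight. Then A's statement "A is the same type as C" would have to be true. Checking the 8 ways to assign the others, none is consistent with every speaker.
(For instance, with B=knight, C=knight, D=knave, C's claim "it is not true that A is a knight" comes out false where it would need to be true.)
So A must be a knave, making "A is the same type as C" false. Taking A=knave, B=knight, C=knight, D=knave, each remaining statement checks out:
  B (knight): "C is a knight if A is a knight" — true. ✓
  C (knight): "it is not true that A is a knight" — true. ✓
  D (knave): "if A is a knave then C is a knave" — false. ✓
This is the unique consistent assignment.

A is a knave, B is a knight, C is a knight, and D is a knave.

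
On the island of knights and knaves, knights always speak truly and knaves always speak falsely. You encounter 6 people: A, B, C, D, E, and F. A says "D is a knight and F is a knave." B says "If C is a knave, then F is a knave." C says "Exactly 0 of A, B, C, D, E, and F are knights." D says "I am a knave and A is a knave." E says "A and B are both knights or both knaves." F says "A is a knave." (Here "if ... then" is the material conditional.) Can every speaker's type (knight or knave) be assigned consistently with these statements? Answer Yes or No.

No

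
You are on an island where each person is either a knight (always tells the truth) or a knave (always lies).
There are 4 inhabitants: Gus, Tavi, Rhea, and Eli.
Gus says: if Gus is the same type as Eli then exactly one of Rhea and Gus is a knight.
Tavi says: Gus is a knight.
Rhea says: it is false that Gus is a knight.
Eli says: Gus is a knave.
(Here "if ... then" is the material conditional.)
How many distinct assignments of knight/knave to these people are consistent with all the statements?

1

Consistent assignments:
  Gus=knight, Tavi=knight, Rhea=knave, Eli=knave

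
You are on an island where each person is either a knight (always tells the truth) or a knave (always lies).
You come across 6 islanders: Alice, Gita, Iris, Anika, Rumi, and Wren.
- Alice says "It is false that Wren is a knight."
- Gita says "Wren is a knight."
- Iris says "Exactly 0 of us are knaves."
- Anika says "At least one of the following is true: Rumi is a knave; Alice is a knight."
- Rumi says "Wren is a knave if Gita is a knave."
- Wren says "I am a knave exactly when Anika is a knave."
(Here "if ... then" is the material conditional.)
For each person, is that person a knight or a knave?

Alice is a knight, Gita is a knave, Iris is a knave, Anika is a knight, Rumi is a knight, and Wren is a knave.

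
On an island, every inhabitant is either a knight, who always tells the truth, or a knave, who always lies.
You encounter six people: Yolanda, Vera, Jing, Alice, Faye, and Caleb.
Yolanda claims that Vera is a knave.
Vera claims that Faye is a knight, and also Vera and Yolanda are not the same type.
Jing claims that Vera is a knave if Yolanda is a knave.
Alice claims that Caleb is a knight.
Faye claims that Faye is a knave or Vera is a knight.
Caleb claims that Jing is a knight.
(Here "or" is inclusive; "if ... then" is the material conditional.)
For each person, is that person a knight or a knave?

Knights: Vera and Faye. Knaves: Yolanda, Jing, Alice, and Caleb.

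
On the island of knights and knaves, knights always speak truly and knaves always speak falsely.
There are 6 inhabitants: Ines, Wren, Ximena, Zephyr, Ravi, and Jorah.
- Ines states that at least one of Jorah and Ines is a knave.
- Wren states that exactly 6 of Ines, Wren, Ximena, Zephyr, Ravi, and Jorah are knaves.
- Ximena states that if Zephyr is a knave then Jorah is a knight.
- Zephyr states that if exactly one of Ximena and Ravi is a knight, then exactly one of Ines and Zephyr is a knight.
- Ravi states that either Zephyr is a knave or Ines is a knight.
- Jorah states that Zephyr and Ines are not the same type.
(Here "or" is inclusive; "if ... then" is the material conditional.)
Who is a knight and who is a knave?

Ines is a knight, and the claim "at least one of Jorah and Ines is a knave" is indeed true.
As a knave, Wren's statement "exactly 6 of Ines, Wren, Ximena, Zephyr, Ravi, and Jorah are knaves" should be False; it is.
Ximena is a knight; "if Zephyr is a knave then Jorah is a knight" is true, as required.
Zephyr (knight): "if exactly one of Ximena and Ravi is a knight, then exactly one of Ines and Zephyr is a knight" — true. ✓
Ravi (knight): "either Zephyr is a knave or Ines is a knight" — true. ✓
As a knave, Jorah's statement "Zephyr and Ines are not the same type" should be False; it is.

Ines is a knight, Wren is a knave, Ximena is a knight, Zephyr is a knight, Ravi is a knight, and Jorah is a knave.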